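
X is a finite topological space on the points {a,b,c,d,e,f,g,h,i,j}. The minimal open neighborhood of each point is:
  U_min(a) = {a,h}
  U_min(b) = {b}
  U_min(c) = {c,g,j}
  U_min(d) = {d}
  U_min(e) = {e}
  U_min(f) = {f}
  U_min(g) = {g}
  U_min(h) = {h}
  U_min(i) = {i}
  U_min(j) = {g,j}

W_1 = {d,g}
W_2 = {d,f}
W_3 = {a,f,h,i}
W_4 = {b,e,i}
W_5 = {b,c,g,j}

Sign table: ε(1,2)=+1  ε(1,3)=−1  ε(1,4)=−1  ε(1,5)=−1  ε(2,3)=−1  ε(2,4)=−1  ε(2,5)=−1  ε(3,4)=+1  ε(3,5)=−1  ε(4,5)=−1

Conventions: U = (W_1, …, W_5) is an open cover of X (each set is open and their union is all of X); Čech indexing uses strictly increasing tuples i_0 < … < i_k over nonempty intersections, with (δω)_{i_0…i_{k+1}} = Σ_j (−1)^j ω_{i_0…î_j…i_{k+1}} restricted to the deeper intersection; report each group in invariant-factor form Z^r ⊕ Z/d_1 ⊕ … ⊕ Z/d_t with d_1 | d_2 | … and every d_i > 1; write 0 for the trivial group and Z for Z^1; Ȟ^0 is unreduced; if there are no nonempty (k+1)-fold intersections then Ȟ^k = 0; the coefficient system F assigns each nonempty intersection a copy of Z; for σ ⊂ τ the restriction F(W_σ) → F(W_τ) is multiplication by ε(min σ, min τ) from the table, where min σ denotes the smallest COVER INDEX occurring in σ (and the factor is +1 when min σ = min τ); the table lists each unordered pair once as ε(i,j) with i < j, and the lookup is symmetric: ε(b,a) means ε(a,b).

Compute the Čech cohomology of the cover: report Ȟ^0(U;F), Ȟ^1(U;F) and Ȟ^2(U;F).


nonempty intersections:
  W12={d} W15={g} W23={f} W34={i} W45={b}
C dims 5,5; δ0: rk 5, SNF 1^4·2
Ȟ^0: (5−5)−0=0 ⇒ 0
Ȟ^1: (5−0)−5=0 plus torsion [2] ⇒ Z/2
Ȟ^2: (0−0)−0=0 ⇒ 0

Ȟ^0 ≅ 0, Ȟ^1 ≅ Z/2 and Ȟ^2 ≅ 0


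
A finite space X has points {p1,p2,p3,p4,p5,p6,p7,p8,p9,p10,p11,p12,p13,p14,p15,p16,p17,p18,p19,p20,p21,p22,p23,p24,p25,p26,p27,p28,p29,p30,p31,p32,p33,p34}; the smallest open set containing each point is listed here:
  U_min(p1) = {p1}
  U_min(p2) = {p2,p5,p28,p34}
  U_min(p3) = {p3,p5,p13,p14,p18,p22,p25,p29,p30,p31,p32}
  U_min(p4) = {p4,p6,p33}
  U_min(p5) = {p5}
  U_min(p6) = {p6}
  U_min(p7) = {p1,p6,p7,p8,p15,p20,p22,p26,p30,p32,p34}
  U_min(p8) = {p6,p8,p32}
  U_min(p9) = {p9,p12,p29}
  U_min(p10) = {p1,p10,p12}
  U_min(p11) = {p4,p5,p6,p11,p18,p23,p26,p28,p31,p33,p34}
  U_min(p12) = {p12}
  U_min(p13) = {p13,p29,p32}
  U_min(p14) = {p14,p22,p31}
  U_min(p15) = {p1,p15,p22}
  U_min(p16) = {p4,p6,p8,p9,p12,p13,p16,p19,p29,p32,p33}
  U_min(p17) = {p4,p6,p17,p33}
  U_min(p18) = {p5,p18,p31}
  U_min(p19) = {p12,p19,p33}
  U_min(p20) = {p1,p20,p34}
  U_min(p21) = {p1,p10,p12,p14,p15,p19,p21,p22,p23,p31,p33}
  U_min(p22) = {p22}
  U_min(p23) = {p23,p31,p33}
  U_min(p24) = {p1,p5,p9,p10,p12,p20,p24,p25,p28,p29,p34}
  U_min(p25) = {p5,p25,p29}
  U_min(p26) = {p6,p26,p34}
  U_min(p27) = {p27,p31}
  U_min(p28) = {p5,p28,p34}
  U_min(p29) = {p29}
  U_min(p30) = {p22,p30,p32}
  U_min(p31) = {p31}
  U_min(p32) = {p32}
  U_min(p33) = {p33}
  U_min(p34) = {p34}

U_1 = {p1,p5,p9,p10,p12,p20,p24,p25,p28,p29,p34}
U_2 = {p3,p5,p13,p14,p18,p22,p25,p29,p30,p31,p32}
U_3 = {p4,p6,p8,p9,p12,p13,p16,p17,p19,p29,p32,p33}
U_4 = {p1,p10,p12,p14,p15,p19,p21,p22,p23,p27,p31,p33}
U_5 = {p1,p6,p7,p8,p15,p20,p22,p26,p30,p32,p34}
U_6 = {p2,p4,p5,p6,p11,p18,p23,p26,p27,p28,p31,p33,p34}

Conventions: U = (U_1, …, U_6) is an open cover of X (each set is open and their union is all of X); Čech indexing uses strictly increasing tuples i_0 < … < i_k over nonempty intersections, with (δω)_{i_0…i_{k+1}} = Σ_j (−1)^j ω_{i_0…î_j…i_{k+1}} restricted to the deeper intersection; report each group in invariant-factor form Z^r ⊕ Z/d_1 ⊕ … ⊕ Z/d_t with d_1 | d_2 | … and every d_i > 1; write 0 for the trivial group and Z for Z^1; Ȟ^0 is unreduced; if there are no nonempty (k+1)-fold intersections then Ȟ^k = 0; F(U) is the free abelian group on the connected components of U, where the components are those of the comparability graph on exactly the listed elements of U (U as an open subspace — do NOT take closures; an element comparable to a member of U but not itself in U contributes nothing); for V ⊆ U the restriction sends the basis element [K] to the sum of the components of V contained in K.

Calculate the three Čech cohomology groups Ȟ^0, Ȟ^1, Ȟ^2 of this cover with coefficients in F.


Ȟ^0 ≅ Z,  Ȟ^1 ≅ 0,  Ȟ^2 ≅ Z/2

nonempty overlaps:
  U12={p5,p25,p29} U13={p9,p12,p29} U14={p1,p10,p12} U15={p1,p20,p34} U16={p5,p28,p34} U23={p13,p29,p32} U24={p14,p22,p31} U25={p22,p30,p32} U26={p5,p18,p31} U34={p12,p19,p33} U35={p6,p8,p32} U36={p4,p6,p33} U45={p1,p15,p22} U46={p23,p27,p31,p33} U56={p6,p26,p34}
  U123={p29} U126={p5} U134={p12} U145={p1} U156={p34} U235={p32} U245={p22} U246={p31} U346={p33} U356={p6}
components per intersection:
  U1: {p1,p5,p9,p10,p12,p20,p24,p25,p28,p29,p34}
  U2: {p3,p5,p13,p14,p18,p22,p25,p29,p30,p31,p32}
  U3: {p4,p6,p8,p9,p12,p13,p16,p17,p19,p29,p32,p33}
  U4: {p1,p10,p12,p14,p15,p19,p21,p22,p23,p27,p31,p33}
  U5: {p1,p6,p7,p8,p15,p20,p22,p26,p30,p32,p34}
  U6: {p2,p4,p5,p6,p11,p18,p23,p26,p27,p28,p31,p33,p34}
  U12: {p5,p25,p29}
  U13: {p9,p12,p29}
  U14: {p1,p10,p12}
  U15: {p1,p20,p34}
  U16: {p5,p28,p34}
  U23: {p13,p29,p32}
  U24: {p14,p22,p31}
  U25: {p22,p30,p32}
  U26: {p5,p18,p31}
  U34: {p12,p19,p33}
  U35: {p6,p8,p32}
  U36: {p4,p6,p33}
  U45: {p1,p15,p22}
  U46: {p23,p27,p31,p33}
  U56: {p6,p26,p34}
  U123: {p29}
  U126: {p5}
  U134: {p12}
  U145: {p1}
  U156: {p34}
  U235: {p32}
  U245: {p22}
  U246: {p31}
  U346: {p33}
  U356: {p6}
C dims 6,15,10; δ0: rk 5, SNF 1^5; δ1: rk 10, SNF 1^9·2
degree 0: 6−5−0 = 1 → Ȟ^0 ≅ Z
degree 1: 15−10−5 = 0 → Ȟ^1 ≅ 0
degree 2: 10−0−10 = 0 plus torsion [2] → Ȟ^2 ≅ Z/2


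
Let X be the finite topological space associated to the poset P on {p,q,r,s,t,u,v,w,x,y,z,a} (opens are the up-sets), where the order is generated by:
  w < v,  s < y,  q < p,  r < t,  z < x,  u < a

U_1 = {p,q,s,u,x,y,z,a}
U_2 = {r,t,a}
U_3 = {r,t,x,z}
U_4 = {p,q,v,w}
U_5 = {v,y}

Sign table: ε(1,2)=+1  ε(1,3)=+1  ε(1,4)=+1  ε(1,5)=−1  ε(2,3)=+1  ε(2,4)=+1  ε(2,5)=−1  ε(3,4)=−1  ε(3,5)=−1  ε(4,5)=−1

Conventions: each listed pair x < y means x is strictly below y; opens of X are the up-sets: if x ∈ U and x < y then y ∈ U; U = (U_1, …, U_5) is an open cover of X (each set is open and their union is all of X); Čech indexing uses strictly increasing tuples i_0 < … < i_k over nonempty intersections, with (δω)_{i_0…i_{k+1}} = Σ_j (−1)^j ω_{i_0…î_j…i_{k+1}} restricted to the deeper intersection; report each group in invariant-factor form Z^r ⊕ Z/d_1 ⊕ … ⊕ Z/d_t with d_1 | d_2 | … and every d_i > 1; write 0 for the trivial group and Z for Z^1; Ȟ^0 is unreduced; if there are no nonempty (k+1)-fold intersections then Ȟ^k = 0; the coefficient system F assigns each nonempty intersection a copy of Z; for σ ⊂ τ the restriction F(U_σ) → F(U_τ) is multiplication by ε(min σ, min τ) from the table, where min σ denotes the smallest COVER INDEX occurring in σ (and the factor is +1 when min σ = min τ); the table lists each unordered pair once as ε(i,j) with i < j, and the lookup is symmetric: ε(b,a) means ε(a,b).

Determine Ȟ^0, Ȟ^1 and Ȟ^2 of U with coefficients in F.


Ȟ^0(U;F) ≅ Z,  Ȟ^1(U;F) ≅ Z^2,  Ȟ^2(U;F) ≅ 0

nerve simplices:
  U12={a} U13={x,z} U14={p,q} U15={y} U23={r,t} U45={v}
C dims 5,6; δ0: rk 4, SNF 1^4
degree 0: 5−4−0 = 1 → Ȟ^0 ≅ Z
degree 1: 6−0−4 = 2 → Ȟ^1 ≅ Z^2
degree 2: 0−0−0 = 0 → Ȟ^2 ≅ 0


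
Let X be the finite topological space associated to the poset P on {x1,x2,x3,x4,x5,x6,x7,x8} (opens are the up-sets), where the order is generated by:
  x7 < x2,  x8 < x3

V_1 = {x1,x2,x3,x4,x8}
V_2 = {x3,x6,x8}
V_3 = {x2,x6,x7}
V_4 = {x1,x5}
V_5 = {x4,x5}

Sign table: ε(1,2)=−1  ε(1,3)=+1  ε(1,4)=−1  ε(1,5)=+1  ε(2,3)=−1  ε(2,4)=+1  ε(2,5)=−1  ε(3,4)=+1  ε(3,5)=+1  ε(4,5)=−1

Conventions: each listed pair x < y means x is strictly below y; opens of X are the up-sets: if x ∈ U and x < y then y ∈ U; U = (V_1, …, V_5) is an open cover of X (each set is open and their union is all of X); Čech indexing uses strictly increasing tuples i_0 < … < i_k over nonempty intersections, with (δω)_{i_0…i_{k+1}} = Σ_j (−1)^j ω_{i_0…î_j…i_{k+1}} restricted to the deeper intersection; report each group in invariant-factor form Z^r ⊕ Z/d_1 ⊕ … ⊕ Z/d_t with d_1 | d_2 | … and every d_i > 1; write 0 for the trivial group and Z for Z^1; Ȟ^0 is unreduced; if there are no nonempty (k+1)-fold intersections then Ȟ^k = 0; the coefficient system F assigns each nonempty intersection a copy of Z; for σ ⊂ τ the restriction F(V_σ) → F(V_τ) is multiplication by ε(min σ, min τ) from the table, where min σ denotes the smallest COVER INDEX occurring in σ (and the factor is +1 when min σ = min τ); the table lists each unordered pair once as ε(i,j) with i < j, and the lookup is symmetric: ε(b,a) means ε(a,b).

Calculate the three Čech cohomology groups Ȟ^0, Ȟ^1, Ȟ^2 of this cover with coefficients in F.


nonempty overlaps:
  V12={x3,x8} V13={x2} V14={x1} V15={x4} V23={x6} V45={x5}
C dims 5,6; δ0: rk 4, SNF 1^4
degree 0: 5−4−0 = 1 → Ȟ^0 ≅ Z
degree 1: 6−0−4 = 2 → Ȟ^1 ≅ Z^2
degree 2: 0−0−0 = 0 → Ȟ^2 ≅ 0

Ȟ^0 ≅ Z, Ȟ^1 ≅ Z^2 and Ȟ^2 ≅ 0


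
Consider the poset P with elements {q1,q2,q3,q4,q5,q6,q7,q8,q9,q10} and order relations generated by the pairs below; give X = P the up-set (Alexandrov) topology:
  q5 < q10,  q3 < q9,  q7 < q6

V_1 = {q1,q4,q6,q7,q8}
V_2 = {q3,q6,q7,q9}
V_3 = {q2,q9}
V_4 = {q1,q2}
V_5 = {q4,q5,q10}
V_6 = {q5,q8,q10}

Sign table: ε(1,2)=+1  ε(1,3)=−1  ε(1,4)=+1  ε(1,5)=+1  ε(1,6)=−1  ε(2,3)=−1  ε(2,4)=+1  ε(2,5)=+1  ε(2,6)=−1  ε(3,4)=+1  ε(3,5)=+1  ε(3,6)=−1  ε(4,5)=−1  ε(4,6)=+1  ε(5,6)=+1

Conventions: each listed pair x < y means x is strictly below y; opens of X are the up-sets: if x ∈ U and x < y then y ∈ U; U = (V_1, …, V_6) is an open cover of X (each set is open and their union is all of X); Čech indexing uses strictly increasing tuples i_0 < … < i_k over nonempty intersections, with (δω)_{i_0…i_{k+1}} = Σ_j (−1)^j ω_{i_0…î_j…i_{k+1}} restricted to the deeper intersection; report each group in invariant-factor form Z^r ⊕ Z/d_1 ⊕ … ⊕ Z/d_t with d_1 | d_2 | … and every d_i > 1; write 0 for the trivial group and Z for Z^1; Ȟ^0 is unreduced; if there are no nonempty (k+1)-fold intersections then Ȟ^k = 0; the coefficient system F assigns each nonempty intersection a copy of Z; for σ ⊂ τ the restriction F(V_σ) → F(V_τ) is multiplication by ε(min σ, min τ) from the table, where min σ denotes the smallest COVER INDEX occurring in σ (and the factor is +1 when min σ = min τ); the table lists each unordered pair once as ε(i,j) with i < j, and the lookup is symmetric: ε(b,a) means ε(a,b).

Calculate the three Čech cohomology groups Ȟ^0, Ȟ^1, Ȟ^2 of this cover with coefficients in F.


Ȟ^0 ≅ 0, Ȟ^1 ≅ Z ⊕ Z/2 and Ȟ^2 ≅ 0

intersection data:
  V12={q6,q7} V14={q1} V15={q4} V16={q8} V23={q9} V34={q2} V56={q5,q10}
C dims 6,7; δ0: rk 6, SNF 1^5·2
Ȟ^0 = (6 − 6) − 0 = 0, so Ȟ^0 ≅ 0
Ȟ^1 = (7 − 0) − 6 = 1 plus torsion [2], so Ȟ^1 ≅ Z ⊕ Z/2
Ȟ^2 = (0 − 0) − 0 = 0, so Ȟ^2 ≅ 0


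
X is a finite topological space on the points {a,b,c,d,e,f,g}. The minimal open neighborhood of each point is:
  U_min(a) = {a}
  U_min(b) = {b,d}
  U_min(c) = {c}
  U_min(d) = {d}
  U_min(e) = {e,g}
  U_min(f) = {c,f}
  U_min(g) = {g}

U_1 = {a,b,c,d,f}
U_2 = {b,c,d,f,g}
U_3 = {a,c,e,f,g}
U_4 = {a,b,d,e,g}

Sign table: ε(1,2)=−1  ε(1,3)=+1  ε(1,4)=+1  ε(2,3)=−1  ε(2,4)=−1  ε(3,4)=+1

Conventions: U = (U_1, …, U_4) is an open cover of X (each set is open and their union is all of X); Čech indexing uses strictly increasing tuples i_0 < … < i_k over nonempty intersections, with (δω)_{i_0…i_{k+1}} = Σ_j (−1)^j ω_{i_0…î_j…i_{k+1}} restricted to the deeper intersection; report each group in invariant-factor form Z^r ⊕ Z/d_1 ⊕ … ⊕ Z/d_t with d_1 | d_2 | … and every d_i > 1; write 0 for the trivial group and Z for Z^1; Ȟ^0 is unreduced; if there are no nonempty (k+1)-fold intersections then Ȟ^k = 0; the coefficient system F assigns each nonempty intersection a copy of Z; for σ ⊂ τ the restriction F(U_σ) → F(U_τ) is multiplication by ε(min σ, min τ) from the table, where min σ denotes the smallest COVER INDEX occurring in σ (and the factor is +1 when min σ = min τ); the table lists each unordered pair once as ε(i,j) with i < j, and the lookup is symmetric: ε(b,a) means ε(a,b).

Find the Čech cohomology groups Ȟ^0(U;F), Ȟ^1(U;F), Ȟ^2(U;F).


Ȟ^0(U;F) ≅ Z; Ȟ^1(U;F) ≅ 0; Ȟ^2(U;F) ≅ Z

nerve of the cover:
  U12={b,c,d,f} U13={a,c,f} U14={a,b,d} U23={c,f,g} U24={b,d,g} U34={a,e,g}
  U123={c,f} U124={b,d} U134={a} U234={g}
C dims 4,6,4; δ0: rk 3, SNF 1^3; δ1: rk 3, SNF 1^3
Ȟ^0 = (4 − 3) − 0 = 1, so Ȟ^0 ≅ Z
Ȟ^1 = (6 − 3) − 3 = 0, so Ȟ^1 ≅ 0
Ȟ^2 = (4 − 0) − 3 = 1, so Ȟ^2 ≅ Z


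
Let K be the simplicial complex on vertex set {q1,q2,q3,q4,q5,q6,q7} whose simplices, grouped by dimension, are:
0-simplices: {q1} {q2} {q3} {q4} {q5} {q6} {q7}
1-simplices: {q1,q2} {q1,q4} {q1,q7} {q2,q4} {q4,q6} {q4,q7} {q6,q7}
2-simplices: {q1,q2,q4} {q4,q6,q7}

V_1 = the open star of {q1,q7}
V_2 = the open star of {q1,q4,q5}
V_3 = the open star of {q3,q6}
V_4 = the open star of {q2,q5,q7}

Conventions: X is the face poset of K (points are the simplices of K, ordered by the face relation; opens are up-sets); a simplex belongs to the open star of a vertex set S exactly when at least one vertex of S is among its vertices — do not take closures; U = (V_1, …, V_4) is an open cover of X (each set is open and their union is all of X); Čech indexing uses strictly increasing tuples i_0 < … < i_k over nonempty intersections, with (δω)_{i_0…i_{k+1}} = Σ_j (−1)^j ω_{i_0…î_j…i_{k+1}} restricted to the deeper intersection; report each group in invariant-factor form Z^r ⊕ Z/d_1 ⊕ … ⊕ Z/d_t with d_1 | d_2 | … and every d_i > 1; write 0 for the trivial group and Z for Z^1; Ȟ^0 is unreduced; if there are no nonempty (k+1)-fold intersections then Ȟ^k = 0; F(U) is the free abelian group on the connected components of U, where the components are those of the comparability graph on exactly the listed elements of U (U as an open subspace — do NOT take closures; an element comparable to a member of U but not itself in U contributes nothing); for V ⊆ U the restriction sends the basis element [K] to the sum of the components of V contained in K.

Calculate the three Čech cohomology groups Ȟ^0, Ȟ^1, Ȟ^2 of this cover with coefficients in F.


nerve simplices:
  V1={{q1},{q7},{q1,q2},{q1,q4},{q1,q7},{q4,q7},{q6,q7},{q1,q2,q4},{q4,q6,q7}} V2={{q1},{q4},{q5},{q1,q2},{q1,q4},{q1,q7},{q2,q4},{q4,q6},{q4,q7},{q1,q2,q4},{q4,q6,q7}} V3={{q3},{q6},{q4,q6},{q6,q7},{q4,q6,q7}} V4={{q2},{q5},{q7},{q1,q2},{q1,q7},{q2,q4},{q4,q7},{q6,q7},{q1,q2,q4},{q4,q6,q7}}
  V12={{q1},{q1,q2},{q1,q4},{q1,q7},{q4,q7},{q1,q2,q4},{q4,q6,q7}} V13={{q6,q7},{q4,q6,q7}} V14={{q7},{q1,q2},{q1,q7},{q4,q7},{q6,q7},{q1,q2,q4},{q4,q6,q7}} V23={{q4,q6},{q4,q6,q7}} V24={{q5},{q1,q2},{q1,q7},{q2,q4},{q4,q7},{q1,q2,q4},{q4,q6,q7}} V34={{q6,q7},{q4,q6,q7}}
  V123={{q4,q6,q7}} V124={{q1,q2},{q1,q7},{q4,q7},{q1,q2,q4},{q4,q6,q7}} V134={{q6,q7},{q4,q6,q7}} V234={{q4,q6,q7}}
  V1234={{q4,q6,q7}}
components per intersection:
  V1: {{q1},{q7},{q1,q2},{q1,q4},{q1,q7},{q4,q7},{q6,q7},{q1,q2,q4},{q4,q6,q7}}
  V2: {{q1},{q4},{q1,q2},{q1,q4},{q1,q7},{q2,q4},{q4,q6},{q4,q7},{q1,q2,q4},{q4,q6,q7}} {{q5}}
  V3: {{q3}} {{q6},{q4,q6},{q6,q7},{q4,q6,q7}}
  V4: {{q2},{q1,q2},{q2,q4},{q1,q2,q4}} {{q5}} {{q7},{q1,q7},{q4,q7},{q6,q7},{q4,q6,q7}}
  V12: {{q1},{q1,q2},{q1,q4},{q1,q7},{q1,q2,q4}} {{q4,q7},{q4,q6,q7}}
  V13: {{q6,q7},{q4,q6,q7}}
  V14: {{q7},{q1,q7},{q4,q7},{q6,q7},{q4,q6,q7}} {{q1,q2},{q1,q2,q4}}
  V23: {{q4,q6},{q4,q6,q7}}
  V24: {{q5}} {{q1,q2},{q2,q4},{q1,q2,q4}} {{q1,q7}} {{q4,q7},{q4,q6,q7}}
  V34: {{q6,q7},{q4,q6,q7}}
  V123: {{q4,q6,q7}}
  V124: {{q1,q2},{q1,q2,q4}} {{q1,q7}} {{q4,q7},{q4,q6,q7}}
  V134: {{q6,q7},{q4,q6,q7}}
  V234: {{q4,q6,q7}}
  V1234: {{q4,q6,q7}}
C dims 8,11,6,1; δ0: rk 5, SNF 1^5; δ1: rk 5, SNF 1^5; δ2: rk 1, SNF 1^1
degree 0: 8−5−0 = 3 → Ȟ^0 ≅ Z^3
degree 1: 11−5−5 = 1 → Ȟ^1 ≅ Z
degree 2: 6−1−5 = 0 → Ȟ^2 ≅ 0

Ȟ^0(U;F) ≅ Z^3, Ȟ^1(U;F) ≅ Z and Ȟ^2(U;F) ≅ 0


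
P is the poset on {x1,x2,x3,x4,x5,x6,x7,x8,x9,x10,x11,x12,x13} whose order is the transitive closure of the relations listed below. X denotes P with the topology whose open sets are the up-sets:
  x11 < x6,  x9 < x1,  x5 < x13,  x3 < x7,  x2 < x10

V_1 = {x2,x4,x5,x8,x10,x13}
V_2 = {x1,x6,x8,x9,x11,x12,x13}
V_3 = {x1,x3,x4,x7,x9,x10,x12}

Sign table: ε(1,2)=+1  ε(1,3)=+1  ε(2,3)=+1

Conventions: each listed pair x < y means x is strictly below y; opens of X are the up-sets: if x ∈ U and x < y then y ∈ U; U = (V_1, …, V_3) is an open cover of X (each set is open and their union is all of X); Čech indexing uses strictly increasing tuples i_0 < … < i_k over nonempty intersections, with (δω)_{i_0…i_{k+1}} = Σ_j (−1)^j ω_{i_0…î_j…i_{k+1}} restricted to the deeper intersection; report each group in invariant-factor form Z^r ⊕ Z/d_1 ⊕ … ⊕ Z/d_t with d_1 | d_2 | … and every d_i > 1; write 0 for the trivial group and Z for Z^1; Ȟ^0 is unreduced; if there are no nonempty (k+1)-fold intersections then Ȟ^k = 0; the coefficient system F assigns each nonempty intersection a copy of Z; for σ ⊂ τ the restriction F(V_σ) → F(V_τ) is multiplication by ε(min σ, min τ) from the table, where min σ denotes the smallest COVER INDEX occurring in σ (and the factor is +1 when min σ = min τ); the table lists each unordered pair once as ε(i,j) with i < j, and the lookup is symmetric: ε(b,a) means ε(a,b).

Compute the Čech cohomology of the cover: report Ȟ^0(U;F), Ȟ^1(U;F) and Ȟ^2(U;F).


Ȟ^0(U;F) ≅ Z; Ȟ^1(U;F) ≅ Z; Ȟ^2(U;F) ≅ 0

nonempty intersections:
  V12={x8,x13} V13={x4,x10} V23={x1,x9,x12}
C dims 3,3; δ0: rk 2, SNF 1^2
Ȟ^0: (3−2)−0=1 ⇒ Z
Ȟ^1: (3−0)−2=1 ⇒ Z
Ȟ^2: (0−0)−0=0 ⇒ 0


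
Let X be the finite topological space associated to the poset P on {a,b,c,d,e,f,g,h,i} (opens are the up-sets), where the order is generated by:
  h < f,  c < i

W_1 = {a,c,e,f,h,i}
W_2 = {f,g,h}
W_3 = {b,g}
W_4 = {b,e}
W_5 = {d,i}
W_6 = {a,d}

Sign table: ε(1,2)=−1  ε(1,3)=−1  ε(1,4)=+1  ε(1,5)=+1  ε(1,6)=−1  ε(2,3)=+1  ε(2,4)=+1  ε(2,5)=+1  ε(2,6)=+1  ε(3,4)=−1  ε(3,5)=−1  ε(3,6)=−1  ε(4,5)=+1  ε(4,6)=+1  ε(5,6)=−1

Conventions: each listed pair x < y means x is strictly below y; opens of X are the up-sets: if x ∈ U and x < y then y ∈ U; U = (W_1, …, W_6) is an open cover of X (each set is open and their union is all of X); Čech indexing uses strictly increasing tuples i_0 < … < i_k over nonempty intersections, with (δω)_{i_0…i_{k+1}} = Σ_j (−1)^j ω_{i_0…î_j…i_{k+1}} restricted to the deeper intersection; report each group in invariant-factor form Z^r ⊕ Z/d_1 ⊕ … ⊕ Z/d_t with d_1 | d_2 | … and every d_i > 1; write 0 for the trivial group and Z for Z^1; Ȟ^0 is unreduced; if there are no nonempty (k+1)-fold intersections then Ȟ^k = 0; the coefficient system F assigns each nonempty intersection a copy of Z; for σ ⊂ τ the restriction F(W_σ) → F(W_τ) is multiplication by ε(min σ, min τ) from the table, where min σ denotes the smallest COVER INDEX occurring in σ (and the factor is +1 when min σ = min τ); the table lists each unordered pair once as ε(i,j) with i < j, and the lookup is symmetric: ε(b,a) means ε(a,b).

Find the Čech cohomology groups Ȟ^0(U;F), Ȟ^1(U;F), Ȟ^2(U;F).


nerve simplices:
  W12={f,h} W14={e} W15={i} W16={a} W23={g} W34={b} W56={d}
C dims 6,7; δ0: rk 5, SNF 1^5
degree 0: 6−5−0 = 1 → Ȟ^0 ≅ Z
degree 1: 7−0−5 = 2 → Ȟ^1 ≅ Z^2
degree 2: 0−0−0 = 0 → Ȟ^2 ≅ 0

Ȟ^0 ≅ Z; Ȟ^1 ≅ Z^2; Ȟ^2 ≅ 0


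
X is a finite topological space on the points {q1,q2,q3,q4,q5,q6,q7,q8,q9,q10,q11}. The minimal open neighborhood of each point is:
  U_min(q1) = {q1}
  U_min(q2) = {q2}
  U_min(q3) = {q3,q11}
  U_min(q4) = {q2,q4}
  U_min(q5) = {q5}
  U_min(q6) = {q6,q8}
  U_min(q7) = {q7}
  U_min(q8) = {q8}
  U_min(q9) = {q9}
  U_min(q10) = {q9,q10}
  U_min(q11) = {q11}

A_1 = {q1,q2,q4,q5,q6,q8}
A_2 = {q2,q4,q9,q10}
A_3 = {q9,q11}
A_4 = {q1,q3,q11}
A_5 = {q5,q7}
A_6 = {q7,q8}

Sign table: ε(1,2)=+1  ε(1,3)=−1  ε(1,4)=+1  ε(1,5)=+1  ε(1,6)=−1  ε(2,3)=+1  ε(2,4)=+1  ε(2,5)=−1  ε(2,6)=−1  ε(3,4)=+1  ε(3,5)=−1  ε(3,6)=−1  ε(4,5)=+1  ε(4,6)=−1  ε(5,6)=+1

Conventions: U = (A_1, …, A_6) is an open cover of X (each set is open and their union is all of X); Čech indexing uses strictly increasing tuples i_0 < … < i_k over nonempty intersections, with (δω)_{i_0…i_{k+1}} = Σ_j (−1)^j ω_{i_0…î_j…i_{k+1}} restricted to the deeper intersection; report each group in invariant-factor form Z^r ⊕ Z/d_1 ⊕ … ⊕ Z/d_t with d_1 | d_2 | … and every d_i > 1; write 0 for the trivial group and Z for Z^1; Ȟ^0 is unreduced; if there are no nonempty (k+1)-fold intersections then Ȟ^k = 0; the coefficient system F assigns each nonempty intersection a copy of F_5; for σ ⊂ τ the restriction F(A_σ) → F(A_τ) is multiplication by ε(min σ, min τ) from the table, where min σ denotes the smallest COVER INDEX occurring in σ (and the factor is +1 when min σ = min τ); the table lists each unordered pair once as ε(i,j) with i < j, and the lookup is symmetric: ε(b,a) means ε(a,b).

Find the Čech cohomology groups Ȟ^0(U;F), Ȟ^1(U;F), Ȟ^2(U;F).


intersection data:
  A12={q2,q4} A14={q1} A15={q5} A16={q8} A23={q9} A34={q11} A56={q7}
C dims 6,7; δ0: rk_F5 6
Ȟ^0 = (6 − 6) − 0 = 0, so Ȟ^0 ≅ 0
Ȟ^1 = (7 − 0) − 6 = 1, so Ȟ^1 ≅ Z/5
Ȟ^2 = (0 − 0) − 0 = 0, so Ȟ^2 ≅ 0

Ȟ^0(U;F) ≅ 0, Ȟ^1(U;F) ≅ Z/5 and Ȟ^2(U;F) ≅ 0


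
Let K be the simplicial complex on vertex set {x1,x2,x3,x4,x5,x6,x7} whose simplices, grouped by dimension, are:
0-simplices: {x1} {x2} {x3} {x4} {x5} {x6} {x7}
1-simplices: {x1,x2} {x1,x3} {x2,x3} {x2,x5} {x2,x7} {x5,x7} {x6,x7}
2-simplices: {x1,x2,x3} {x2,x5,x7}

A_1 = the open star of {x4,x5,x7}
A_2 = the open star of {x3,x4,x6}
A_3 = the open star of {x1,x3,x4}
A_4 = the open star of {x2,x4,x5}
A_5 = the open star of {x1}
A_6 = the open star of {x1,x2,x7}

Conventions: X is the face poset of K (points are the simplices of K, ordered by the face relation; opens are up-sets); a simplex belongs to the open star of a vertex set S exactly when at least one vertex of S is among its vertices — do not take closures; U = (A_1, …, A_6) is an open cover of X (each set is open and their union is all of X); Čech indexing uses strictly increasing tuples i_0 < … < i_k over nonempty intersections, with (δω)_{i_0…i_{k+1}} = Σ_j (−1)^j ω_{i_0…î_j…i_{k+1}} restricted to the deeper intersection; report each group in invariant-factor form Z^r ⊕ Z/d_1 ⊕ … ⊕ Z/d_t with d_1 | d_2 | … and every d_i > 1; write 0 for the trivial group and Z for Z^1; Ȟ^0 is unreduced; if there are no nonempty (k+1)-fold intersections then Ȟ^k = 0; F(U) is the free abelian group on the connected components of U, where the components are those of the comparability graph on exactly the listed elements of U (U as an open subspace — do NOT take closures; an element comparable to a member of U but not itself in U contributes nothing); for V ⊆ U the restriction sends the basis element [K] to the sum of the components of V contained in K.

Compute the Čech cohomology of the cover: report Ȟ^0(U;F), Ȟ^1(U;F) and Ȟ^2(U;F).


Ȟ^0(U;F) ≅ Z^2, Ȟ^1(U;F) ≅ 0 and Ȟ^2(U;F) ≅ 0

intersection data:
  A1={{x4},{x5},{x7},{x2,x5},{x2,x7},{x5,x7},{x6,x7},{x2,x5,x7}} A2={{x3},{x4},{x6},{x1,x3},{x2,x3},{x6,x7},{x1,x2,x3}} A3={{x1},{x3},{x4},{x1,x2},{x1,x3},{x2,x3},{x1,x2,x3}} A4={{x2},{x4},{x5},{x1,x2},{x2,x3},{x2,x5},{x2,x7},{x5,x7},{x1,x2,x3},{x2,x5,x7}} A5={{x1},{x1,x2},{x1,x3},{x1,x2,x3}} A6={{x1},{x2},{x7},{x1,x2},{x1,x3},{x2,x3},{x2,x5},{x2,x7},{x5,x7},{x6,x7},{x1,x2,x3},{x2,x5,x7}}
  A12={{x4},{x6,x7}} A13={{x4}} A14={{x4},{x5},{x2,x5},{x2,x7},{x5,x7},{x2,x5,x7}} A16={{x7},{x2,x5},{x2,x7},{x5,x7},{x6,x7},{x2,x5,x7}} A23={{x3},{x4},{x1,x3},{x2,x3},{x1,x2,x3}} A24={{x4},{x2,x3},{x1,x2,x3}} A25={{x1,x3},{x1,x2,x3}} A26={{x1,x3},{x2,x3},{x6,x7},{x1,x2,x3}} A34={{x4},{x1,x2},{x2,x3},{x1,x2,x3}} A35={{x1},{x1,x2},{x1,x3},{x1,x2,x3}} A36={{x1},{x1,x2},{x1,x3},{x2,x3},{x1,x2,x3}} A45={{x1,x2},{x1,x2,x3}} A46={{x2},{x1,x2},{x2,x3},{x2,x5},{x2,x7},{x5,x7},{x1,x2,x3},{x2,x5,x7}} A56={{x1},{x1,x2},{x1,x3},{x1,x2,x3}}
  A123={{x4}} A124={{x4}} A126={{x6,x7}} A134={{x4}} A146={{x2,x5},{x2,x7},{x5,x7},{x2,x5,x7}} A234={{x4},{x2,x3},{x1,x2,x3}} A235={{x1,x3},{x1,x2,x3}} A236={{x1,x3},{x2,x3},{x1,x2,x3}} A245={{x1,x2,x3}} A246={{x2,x3},{x1,x2,x3}} A256={{x1,x3},{x1,x2,x3}} A345={{x1,x2},{x1,x2,x3}} A346={{x1,x2},{x2,x3},{x1,x2,x3}} A356={{x1},{x1,x2},{x1,x3},{x1,x2,x3}} A456={{x1,x2},{x1,x2,x3}}
  A1234={{x4}} A2345={{x1,x2,x3}} A2346={{x2,x3},{x1,x2,x3}} A2356={{x1,x3},{x1,x2,x3}} A2456={{x1,x2,x3}} A3456={{x1,x2},{x1,x2,x3}}
  A23456={{x1,x2,x3}}
components per intersection:
  A1: {{x4}} {{x5},{x7},{x2,x5},{x2,x7},{x5,x7},{x6,x7},{x2,x5,x7}}
  A2: {{x3},{x1,x3},{x2,x3},{x1,x2,x3}} {{x4}} {{x6},{x6,x7}}
  A3: {{x1},{x3},{x1,x2},{x1,x3},{x2,x3},{x1,x2,x3}} {{x4}}
  A4: {{x2},{x5},{x1,x2},{x2,x3},{x2,x5},{x2,x7},{x5,x7},{x1,x2,x3},{x2,x5,x7}} {{x4}}
  A5: {{x1},{x1,x2},{x1,x3},{x1,x2,x3}}
  A6: {{x1},{x2},{x7},{x1,x2},{x1,x3},{x2,x3},{x2,x5},{x2,x7},{x5,x7},{x6,x7},{x1,x2,x3},{x2,x5,x7}}
  A12: {{x4}} {{x6,x7}}
  A13: {{x4}}
  A14: {{x4}} {{x5},{x2,x5},{x2,x7},{x5,x7},{x2,x5,x7}}
  A16: {{x7},{x2,x5},{x2,x7},{x5,x7},{x6,x7},{x2,x5,x7}}
  A23: {{x3},{x1,x3},{x2,x3},{x1,x2,x3}} {{x4}}
  A24: {{x4}} {{x2,x3},{x1,x2,x3}}
  A25: {{x1,x3},{x1,x2,x3}}
  A26: {{x1,x3},{x2,x3},{x1,x2,x3}} {{x6,x7}}
  A34: {{x4}} {{x1,x2},{x2,x3},{x1,x2,x3}}
  A35: {{x1},{x1,x2},{x1,x3},{x1,x2,x3}}
  A36: {{x1},{x1,x2},{x1,x3},{x2,x3},{x1,x2,x3}}
  A45: {{x1,x2},{x1,x2,x3}}
  A46: {{x2},{x1,x2},{x2,x3},{x2,x5},{x2,x7},{x5,x7},{x1,x2,x3},{x2,x5,x7}}
  A56: {{x1},{x1,x2},{x1,x3},{x1,x2,x3}}
  A123: {{x4}}
  A124: {{x4}}
  A126: {{x6,x7}}
  A134: {{x4}}
  A146: {{x2,x5},{x2,x7},{x5,x7},{x2,x5,x7}}
  A234: {{x4}} {{x2,x3},{x1,x2,x3}}
  A235: {{x1,x3},{x1,x2,x3}}
  A236: {{x1,x3},{x2,x3},{x1,x2,x3}}
  A245: {{x1,x2,x3}}
  A246: {{x2,x3},{x1,x2,x3}}
  A256: {{x1,x3},{x1,x2,x3}}
  A345: {{x1,x2},{x1,x2,x3}}
  A346: {{x1,x2},{x2,x3},{x1,x2,x3}}
  A356: {{x1},{x1,x2},{x1,x3},{x1,x2,x3}}
  A456: {{x1,x2},{x1,x2,x3}}
  A1234: {{x4}}
  A2345: {{x1,x2,x3}}
  A2346: {{x2,x3},{x1,x2,x3}}
  A2356: {{x1,x3},{x1,x2,x3}}
  A2456: {{x1,x2,x3}}
  A3456: {{x1,x2},{x1,x2,x3}}
  A23456: {{x1,x2,x3}}
C dims 11,20,16,6; δ0: rk 9, SNF 1^9; δ1: rk 11, SNF 1^11; δ2: rk 5, SNF 1^5
Ȟ^0 = (11 − 9) − 0 = 2, so Ȟ^0 ≅ Z^2
Ȟ^1 = (20 − 11) − 9 = 0, so Ȟ^1 ≅ 0
Ȟ^2 = (16 − 5) − 11 = 0, so Ȟ^2 ≅ 0


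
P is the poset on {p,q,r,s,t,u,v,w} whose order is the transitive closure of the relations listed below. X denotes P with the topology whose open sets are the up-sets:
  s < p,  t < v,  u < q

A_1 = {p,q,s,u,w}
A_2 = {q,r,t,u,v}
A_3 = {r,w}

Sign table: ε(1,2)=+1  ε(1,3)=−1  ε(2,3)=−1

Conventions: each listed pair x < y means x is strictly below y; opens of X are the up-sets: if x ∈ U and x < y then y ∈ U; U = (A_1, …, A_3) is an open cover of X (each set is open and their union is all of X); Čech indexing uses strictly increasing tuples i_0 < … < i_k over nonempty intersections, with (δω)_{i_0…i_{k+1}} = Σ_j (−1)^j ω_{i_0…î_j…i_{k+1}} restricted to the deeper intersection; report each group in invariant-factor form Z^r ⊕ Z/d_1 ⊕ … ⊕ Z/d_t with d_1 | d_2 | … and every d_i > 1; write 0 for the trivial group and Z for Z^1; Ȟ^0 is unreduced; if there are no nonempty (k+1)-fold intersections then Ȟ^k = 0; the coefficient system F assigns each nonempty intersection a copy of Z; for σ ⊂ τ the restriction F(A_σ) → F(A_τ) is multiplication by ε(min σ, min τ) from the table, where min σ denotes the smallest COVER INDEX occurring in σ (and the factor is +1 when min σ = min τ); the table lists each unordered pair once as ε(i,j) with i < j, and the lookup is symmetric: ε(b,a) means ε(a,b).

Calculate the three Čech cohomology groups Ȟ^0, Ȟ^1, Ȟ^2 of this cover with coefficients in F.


nerve of the cover:
  A12={q,u} A13={w} A23={r}
C dims 3,3; δ0: rk 2, SNF 1^2
Ȟ^0 = (3 − 2) − 0 = 1, so Ȟ^0 ≅ Z
Ȟ^1 = (3 − 0) − 2 = 1, so Ȟ^1 ≅ Z
Ȟ^2 = (0 − 0) − 0 = 0, so Ȟ^2 ≅ 0

Ȟ^0 = Z; Ȟ^1 = Z; Ȟ^2 = 0


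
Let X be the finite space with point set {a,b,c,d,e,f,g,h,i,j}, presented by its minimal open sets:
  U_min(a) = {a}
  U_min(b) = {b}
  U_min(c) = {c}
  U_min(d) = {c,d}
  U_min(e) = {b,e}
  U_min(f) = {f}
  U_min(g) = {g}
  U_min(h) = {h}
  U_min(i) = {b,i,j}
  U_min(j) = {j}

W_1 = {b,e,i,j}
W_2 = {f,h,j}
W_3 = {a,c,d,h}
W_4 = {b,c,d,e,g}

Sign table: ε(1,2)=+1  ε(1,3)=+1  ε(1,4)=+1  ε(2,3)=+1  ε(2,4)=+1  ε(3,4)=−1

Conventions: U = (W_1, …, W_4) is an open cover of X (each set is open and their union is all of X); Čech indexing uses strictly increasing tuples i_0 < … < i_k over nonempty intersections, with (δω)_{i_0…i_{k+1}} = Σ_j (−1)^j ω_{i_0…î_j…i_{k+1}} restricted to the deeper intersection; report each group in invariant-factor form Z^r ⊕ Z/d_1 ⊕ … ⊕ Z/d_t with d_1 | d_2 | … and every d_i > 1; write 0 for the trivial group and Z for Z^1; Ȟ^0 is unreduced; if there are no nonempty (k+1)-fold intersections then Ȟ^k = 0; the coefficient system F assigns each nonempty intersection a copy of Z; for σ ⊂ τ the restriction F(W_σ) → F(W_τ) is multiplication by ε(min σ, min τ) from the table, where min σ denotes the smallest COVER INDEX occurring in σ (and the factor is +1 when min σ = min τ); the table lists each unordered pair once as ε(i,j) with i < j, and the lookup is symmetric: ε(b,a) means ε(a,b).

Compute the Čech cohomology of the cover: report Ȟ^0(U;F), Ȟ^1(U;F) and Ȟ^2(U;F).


intersection data:
  W12={j} W14={b,e} W23={h} W34={c,d}
C dims 4,4; δ0: rk 4, SNF 1^3·2
Ȟ^0 = (4 − 4) − 0 = 0, so Ȟ^0 ≅ 0
Ȟ^1 = (4 − 0) − 4 = 0 plus torsion [2], so Ȟ^1 ≅ Z/2
Ȟ^2 = (0 − 0) − 0 = 0, so Ȟ^2 ≅ 0

Ȟ^0 = 0, Ȟ^1 = Z/2, Ȟ^2 = 0


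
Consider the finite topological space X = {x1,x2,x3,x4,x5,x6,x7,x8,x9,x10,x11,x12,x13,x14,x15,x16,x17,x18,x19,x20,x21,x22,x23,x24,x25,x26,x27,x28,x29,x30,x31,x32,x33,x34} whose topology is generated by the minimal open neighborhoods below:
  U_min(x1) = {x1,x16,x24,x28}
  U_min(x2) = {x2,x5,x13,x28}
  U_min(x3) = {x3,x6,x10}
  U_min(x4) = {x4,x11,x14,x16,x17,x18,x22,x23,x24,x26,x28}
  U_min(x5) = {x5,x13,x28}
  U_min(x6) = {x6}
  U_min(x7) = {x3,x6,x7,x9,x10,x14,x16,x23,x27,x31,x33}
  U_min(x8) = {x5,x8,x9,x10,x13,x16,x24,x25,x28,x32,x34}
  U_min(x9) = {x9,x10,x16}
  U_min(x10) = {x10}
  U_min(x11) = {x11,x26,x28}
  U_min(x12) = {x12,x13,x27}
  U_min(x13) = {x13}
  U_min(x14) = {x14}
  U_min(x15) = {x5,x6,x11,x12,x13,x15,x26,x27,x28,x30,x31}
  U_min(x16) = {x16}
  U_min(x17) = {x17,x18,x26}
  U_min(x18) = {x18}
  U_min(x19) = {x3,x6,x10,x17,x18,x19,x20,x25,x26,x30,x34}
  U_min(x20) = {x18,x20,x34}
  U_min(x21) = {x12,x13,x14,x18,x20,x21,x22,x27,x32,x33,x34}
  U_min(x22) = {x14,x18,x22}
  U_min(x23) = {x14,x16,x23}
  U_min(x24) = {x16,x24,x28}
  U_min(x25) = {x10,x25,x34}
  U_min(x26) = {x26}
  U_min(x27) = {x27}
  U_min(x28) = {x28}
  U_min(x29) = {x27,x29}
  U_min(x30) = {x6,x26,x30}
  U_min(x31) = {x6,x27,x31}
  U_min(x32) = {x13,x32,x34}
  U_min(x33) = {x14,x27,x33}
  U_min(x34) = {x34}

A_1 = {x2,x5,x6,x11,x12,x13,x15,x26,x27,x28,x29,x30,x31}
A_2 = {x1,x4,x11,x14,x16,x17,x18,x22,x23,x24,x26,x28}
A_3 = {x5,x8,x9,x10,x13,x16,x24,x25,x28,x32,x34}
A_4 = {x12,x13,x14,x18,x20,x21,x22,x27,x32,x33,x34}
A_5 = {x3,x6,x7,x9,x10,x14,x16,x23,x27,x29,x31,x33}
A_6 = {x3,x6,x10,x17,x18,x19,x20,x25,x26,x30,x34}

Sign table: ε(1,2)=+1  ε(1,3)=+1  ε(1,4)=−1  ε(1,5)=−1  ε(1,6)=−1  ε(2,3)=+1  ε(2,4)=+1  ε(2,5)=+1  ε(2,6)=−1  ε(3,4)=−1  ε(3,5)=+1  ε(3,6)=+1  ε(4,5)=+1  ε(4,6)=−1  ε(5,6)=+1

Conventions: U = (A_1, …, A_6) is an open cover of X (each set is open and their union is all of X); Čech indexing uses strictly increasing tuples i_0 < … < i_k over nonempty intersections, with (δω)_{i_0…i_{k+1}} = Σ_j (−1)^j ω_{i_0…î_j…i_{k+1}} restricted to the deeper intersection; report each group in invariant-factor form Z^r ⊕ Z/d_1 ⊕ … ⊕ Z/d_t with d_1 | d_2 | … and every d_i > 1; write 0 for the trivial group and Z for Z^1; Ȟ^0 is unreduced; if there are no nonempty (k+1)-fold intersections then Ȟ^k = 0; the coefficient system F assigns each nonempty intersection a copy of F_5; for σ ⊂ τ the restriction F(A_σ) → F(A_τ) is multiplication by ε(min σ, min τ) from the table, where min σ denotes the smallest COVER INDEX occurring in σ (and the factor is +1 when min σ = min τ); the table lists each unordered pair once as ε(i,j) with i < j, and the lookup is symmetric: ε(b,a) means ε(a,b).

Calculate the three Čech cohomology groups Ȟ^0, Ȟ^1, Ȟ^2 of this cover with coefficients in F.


Ȟ^0(U;F) ≅ 0,  Ȟ^1(U;F) ≅ 0,  Ȟ^2(U;F) ≅ Z/5

nerve of the cover:
  A12={x11,x26,x28} A13={x5,x13,x28} A14={x12,x13,x27} A15={x6,x27,x29,x31} A16={x6,x26,x30} A23={x16,x24,x28} A24={x14,x18,x22} A25={x14,x16,x23} A26={x17,x18,x26} A34={x13,x32,x34} A35={x9,x10,x16} A36={x10,x25,x34} A45={x14,x27,x33} A46={x18,x20,x34} A56={x3,x6,x10}
  A123={x28} A126={x26} A134={x13} A145={x27} A156={x6} A235={x16} A245={x14} A246={x18} A346={x34} A356={x10}
C dims 6,15,10; δ0: rk_F5 6; δ1: rk_F5 9
Ȟ^0 = (6 − 6) − 0 = 0, so Ȟ^0 ≅ 0
Ȟ^1 = (15 − 9) − 6 = 0, so Ȟ^1 ≅ 0
Ȟ^2 = (10 − 0) − 9 = 1, so Ȟ^2 ≅ Z/5


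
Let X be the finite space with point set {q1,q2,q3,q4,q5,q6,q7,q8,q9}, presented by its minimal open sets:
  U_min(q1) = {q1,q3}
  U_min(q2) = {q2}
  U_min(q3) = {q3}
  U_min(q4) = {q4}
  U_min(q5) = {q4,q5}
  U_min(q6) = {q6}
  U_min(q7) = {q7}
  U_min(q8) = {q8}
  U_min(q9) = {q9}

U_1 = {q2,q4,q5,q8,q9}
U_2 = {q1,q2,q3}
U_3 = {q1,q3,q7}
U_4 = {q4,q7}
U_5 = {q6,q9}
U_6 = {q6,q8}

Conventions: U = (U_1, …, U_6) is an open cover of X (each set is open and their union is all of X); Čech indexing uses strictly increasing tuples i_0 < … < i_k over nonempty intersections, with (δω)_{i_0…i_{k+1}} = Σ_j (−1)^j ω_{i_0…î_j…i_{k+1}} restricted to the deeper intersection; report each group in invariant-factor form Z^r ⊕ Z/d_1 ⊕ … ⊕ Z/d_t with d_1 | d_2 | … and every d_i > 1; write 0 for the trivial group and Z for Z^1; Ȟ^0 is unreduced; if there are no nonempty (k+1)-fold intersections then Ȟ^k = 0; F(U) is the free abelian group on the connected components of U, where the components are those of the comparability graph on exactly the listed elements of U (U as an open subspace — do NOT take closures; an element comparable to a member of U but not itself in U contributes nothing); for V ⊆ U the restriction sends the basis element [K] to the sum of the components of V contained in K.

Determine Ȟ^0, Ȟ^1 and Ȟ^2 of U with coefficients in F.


Ȟ^0(U;F) ≅ Z^7,  Ȟ^1(U;F) ≅ 0,  Ȟ^2(U;F) ≅ 0

cover nerve:
  U12={q2} U14={q4} U15={q9} U16={q8} U23={q1,q3} U34={q7} U56={q6}
components per intersection:
  U1: {q2} {q4,q5} {q8} {q9}
  U2: {q1,q3} {q2}
  U3: {q1,q3} {q7}
  U4: {q4} {q7}
  U5: {q6} {q9}
  U6: {q6} {q8}
  U12: {q2}
  U14: {q4}
  U15: {q9}
  U16: {q8}
  U23: {q1,q3}
  U34: {q7}
  U56: {q6}
C dims 14,7; δ0: rk 7, SNF 1^7
Ȟ^0: (14−7)−0=7 ⇒ Z^7
Ȟ^1: (7−0)−7=0 ⇒ 0
Ȟ^2: (0−0)−0=0 ⇒ 0


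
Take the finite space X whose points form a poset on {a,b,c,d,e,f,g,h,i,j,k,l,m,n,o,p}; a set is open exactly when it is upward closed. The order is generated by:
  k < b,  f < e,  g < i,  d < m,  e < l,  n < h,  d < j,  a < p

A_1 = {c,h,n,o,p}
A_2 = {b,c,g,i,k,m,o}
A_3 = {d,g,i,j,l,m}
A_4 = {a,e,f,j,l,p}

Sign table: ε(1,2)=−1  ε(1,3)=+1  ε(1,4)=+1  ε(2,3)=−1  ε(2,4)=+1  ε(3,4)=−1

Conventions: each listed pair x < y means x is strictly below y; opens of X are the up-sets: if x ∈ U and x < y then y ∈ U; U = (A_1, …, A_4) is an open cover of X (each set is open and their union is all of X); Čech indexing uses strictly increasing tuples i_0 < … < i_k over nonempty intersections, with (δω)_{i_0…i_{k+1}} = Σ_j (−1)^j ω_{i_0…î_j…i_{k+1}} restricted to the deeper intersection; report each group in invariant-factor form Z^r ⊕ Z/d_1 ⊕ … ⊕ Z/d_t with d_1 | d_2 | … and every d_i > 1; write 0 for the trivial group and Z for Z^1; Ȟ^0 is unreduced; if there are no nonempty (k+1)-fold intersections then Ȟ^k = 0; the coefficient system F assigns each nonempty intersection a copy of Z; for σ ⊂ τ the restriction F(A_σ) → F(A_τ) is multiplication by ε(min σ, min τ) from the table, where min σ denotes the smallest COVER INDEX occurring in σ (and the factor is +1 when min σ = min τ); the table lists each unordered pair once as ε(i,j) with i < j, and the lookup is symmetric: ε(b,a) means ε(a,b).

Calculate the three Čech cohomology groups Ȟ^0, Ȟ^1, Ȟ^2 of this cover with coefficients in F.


nerve of the cover:
  A12={c,o} A14={p} A23={g,i,m} A34={j,l}
C dims 4,4; δ0: rk 4, SNF 1^3·2
Ȟ^0 = (4 − 4) − 0 = 0, so Ȟ^0 ≅ 0
Ȟ^1 = (4 − 0) − 4 = 0 plus torsion [2], so Ȟ^1 ≅ Z/2
Ȟ^2 = (0 − 0) − 0 = 0, so Ȟ^2 ≅ 0

Ȟ^0(U;F) ≅ 0; Ȟ^1(U;F) ≅ Z/2; Ȟ^2(U;F) ≅ 0


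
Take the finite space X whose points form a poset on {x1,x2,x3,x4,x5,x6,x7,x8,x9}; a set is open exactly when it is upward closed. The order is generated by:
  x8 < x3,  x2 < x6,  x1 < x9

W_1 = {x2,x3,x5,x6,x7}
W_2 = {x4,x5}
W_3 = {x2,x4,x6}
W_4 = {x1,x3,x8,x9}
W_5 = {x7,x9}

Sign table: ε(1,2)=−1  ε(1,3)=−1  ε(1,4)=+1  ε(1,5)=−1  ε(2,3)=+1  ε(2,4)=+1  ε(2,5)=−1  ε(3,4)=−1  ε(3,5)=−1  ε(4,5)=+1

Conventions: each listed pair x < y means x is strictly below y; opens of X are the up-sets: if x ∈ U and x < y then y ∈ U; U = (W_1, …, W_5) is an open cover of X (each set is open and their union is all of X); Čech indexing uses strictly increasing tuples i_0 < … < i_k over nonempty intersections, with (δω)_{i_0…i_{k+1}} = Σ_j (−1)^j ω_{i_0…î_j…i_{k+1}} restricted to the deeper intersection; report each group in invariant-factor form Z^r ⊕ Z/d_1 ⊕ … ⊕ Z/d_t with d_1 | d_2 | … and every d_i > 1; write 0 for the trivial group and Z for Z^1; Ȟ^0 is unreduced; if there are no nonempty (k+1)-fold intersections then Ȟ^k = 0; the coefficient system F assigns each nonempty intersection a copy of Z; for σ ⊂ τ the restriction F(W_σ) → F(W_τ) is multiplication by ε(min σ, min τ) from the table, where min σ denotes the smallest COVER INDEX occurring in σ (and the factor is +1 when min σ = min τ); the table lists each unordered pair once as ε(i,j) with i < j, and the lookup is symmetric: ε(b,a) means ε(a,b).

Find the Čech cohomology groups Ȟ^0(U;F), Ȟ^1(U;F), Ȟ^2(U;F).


Ȟ^0 ≅ 0,  Ȟ^1 ≅ Z ⊕ Z/2,  Ȟ^2 ≅ 0

nerve of the cover:
  W12={x5} W13={x2,x6} W14={x3} W15={x7} W23={x4} W45={x9}
C dims 5,6; δ0: rk 5, SNF 1^4·2
Ȟ^0 = (5 − 5) − 0 = 0, so Ȟ^0 ≅ 0
Ȟ^1 = (6 − 0) − 5 = 1 plus torsion [2], so Ȟ^1 ≅ Z ⊕ Z/2
Ȟ^2 = (0 − 0) − 0 = 0, so Ȟ^2 ≅ 0


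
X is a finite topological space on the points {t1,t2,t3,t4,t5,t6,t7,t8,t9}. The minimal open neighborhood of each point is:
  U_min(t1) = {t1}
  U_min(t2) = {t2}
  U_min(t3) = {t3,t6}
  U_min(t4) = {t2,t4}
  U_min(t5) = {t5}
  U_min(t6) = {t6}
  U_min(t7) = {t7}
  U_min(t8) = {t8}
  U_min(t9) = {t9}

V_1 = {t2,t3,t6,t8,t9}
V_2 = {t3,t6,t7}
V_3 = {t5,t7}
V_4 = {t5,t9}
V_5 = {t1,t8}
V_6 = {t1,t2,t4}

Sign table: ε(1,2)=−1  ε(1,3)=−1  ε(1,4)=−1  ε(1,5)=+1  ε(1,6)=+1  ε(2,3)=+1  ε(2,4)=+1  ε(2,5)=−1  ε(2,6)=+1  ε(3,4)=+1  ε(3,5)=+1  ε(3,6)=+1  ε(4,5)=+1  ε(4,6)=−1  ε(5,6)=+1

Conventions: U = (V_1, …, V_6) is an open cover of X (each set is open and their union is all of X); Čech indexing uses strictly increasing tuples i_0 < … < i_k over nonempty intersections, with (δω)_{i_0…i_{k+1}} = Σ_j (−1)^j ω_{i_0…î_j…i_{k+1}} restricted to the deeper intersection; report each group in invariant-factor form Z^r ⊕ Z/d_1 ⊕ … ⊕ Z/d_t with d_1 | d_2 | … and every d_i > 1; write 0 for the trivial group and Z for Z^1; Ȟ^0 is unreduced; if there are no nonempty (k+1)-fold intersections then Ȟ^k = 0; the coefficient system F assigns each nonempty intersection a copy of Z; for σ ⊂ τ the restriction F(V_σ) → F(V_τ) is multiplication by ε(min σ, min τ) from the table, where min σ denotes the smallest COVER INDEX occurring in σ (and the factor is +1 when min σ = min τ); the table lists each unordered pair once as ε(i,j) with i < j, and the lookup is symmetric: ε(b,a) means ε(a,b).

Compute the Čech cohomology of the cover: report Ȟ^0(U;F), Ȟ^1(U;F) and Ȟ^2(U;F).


nerve of the cover:
  V12={t3,t6} V14={t9} V15={t8} V16={t2} V23={t7} V34={t5} V56={t1}
C dims 6,7; δ0: rk 5, SNF 1^5
Ȟ^0 = (6 − 5) − 0 = 1, so Ȟ^0 ≅ Z
Ȟ^1 = (7 − 0) − 5 = 2, so Ȟ^1 ≅ Z^2
Ȟ^2 = (0 − 0) − 0 = 0, so Ȟ^2 ≅ 0

Ȟ^0(U;F) ≅ Z,  Ȟ^1(U;F) ≅ Z^2,  Ȟ^2(U;F) ≅ 0
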